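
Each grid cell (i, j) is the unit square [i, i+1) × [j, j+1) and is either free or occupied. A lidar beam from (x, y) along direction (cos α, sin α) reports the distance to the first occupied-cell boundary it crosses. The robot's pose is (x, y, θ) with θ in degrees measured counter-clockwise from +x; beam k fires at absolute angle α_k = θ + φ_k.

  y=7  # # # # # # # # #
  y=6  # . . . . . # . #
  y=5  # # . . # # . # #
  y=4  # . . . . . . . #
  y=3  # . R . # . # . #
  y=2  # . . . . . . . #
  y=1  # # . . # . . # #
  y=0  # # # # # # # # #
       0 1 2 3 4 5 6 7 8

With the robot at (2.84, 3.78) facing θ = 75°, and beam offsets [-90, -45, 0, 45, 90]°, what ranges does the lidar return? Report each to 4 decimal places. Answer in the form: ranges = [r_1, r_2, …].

beam 1: φ=-90°, α=345°
  dir = (cos 345°, sin 345°) = (0.9659, -0.2588); from cell (2,3)
  next x-line at t=0.1656, next y-line at t=3.0137; Δt_x=1.0353, Δt_y=3.8637
    x: enter (3,3) at t=0.1656
    x: enter (4,3) at t=1.2009 ← occupied
  → r_1 = 1.2009
beam 2: φ=-45°, α=30°
  dir = (cos 30°, sin 30°) = (0.8660, 0.5000); from cell (2,3)
  next x-line at t=0.1848, next y-line at t=0.4400; Δt_x=1.1547, Δt_y=2.0000
    x: enter (3,3) at t=0.1848
    y: enter (3,4) at t=0.4400
    x: enter (4,4) at t=1.3395
    y: enter (4,5) at t=2.4400 ← occupied
  → r_2 = 2.4400
beam 3: φ=0°, α=75°
  dir = (cos 75°, sin 75°) = (0.2588, 0.9659); from cell (2,3)
  next x-line at t=0.6182, next y-line at t=0.2278; Δt_x=3.8637, Δt_y=1.0353
    y: enter (2,4) at t=0.2278
    x: enter (3,4) at t=0.6182
    y: enter (3,5) at t=1.2630
    y: enter (3,6) at t=2.2983
    y: enter (3,7) at t=3.3336 ← occupied
  → r_3 = 3.3336
beam 4: φ=45°, α=120°
  dir = (cos 120°, sin 120°) = (-0.5000, 0.8660); from cell (2,3)
  next x-line at t=1.6800, next y-line at t=0.2540; Δt_x=2.0000, Δt_y=1.1547
    y: enter (2,4) at t=0.2540
    y: enter (2,5) at t=1.4087
    x: enter (1,5) at t=1.6800 ← occupied
  → r_4 = 1.6800
beam 5: φ=90°, α=165°
  dir = (cos 165°, sin 165°) = (-0.9659, 0.2588); from cell (2,3)
  next x-line at t=0.8696, next y-line at t=0.8500; Δt_x=1.0353, Δt_y=3.8637
    y: enter (2,4) at t=0.8500
    x: enter (1,4) at t=0.8696
    x: enter (0,4) at t=1.9049 ← occupied
  → r_5 = 1.9049

ranges = [1.2009, 2.4400, 3.3336, 1.6800, 1.9049]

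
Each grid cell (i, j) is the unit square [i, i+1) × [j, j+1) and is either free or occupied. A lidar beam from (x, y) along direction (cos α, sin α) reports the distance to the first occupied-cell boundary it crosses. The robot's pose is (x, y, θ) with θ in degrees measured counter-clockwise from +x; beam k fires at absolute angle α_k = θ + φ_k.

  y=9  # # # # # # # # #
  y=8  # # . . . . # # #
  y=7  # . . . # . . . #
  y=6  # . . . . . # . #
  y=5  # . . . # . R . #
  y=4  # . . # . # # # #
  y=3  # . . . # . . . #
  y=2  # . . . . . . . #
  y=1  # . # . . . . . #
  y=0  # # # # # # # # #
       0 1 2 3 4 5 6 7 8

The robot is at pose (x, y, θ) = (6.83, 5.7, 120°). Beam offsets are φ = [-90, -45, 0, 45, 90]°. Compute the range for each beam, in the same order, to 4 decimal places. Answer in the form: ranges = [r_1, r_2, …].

ranges = [1.3510, 0.3106, 0.3464, 6.0357, 1.4000]

beam 1: φ=-90°, α=30°
  direction (0.8660, 0.5000); cell (6,5); t to first gridline: x 0.1963, y 0.6000 (then +1.1547 / +2.0000)
    (7,5) via x @ 0.1963
    (7,6) via y @ 0.6000
    (8,6) via x @ 1.3510  # hit
  → r_1 = 1.3510
beam 2: φ=-45°, α=75°
  direction (0.2588, 0.9659); cell (6,5); t to first gridline: x 0.6568, y 0.3106 (then +3.8637 / +1.0353)
    (6,6) via y @ 0.3106  # hit
  → r_2 = 0.3106
beam 3: φ=0°, α=120°
  direction (-0.5000, 0.8660); cell (6,5); t to first gridline: x 1.6600, y 0.3464 (then +2.0000 / +1.1547)
    (6,6) via y @ 0.3464  # hit
  → r_3 = 0.3464
beam 4: φ=45°, α=165°
  direction (-0.9659, 0.2588); cell (6,5); t to first gridline: x 0.8593, y 1.1591 (then +1.0353 / +3.8637)
    (5,5) via x @ 0.8593
    (5,6) via y @ 1.1591
    (4,6) via x @ 1.8946
    (3,6) via x @ 2.9298
    (2,6) via x @ 3.9651
    (1,6) via x @ 5.0004
    (1,7) via y @ 5.0228
    (0,7) via x @ 6.0357  # hit
  → r_4 = 6.0357
beam 5: φ=90°, α=210°
  direction (-0.8660, -0.5000); cell (6,5); t to first gridline: x 0.9584, y 1.4000 (then +1.1547 / +2.0000)
    (5,5) via x @ 0.9584
    (5,4) via y @ 1.4000  # hit
  → r_5 = 1.4000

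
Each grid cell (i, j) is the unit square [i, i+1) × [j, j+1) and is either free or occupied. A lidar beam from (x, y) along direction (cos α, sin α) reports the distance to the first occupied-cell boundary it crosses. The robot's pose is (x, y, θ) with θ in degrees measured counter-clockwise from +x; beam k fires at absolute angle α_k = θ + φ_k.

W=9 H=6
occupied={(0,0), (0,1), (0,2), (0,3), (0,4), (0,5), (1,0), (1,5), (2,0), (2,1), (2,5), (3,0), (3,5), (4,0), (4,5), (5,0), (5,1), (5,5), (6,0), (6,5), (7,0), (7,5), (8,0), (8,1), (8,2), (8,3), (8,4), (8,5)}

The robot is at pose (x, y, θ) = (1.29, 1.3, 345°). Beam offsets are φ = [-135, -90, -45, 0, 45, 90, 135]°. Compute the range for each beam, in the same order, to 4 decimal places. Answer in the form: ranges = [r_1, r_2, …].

ranges = [0.3349, 0.3106, 0.3464, 0.7350, 0.8198, 3.8305, 0.5800]

beam 1: φ=-135°, α=210°
  d=(-0.8660,-0.5000)  start (1,1)  tX=0.3349 tY=0.6000  stride 1/|dx|=1.1547 1/|dy|=2.0000
    cross x-line → (0,1), t=0.3349 (wall)
  → r_1 = 0.3349
beam 2: φ=-90°, α=255°
  d=(-0.2588,-0.9659)  start (1,1)  tX=1.1205 tY=0.3106  stride 1/|dx|=3.8637 1/|dy|=1.0353
    cross y-line → (1,0), t=0.3106 (wall)
  → r_2 = 0.3106
beam 3: φ=-45°, α=300°
  d=(0.5000,-0.8660)  start (1,1)  tX=1.4200 tY=0.3464  stride 1/|dx|=2.0000 1/|dy|=1.1547
    cross y-line → (1,0), t=0.3464 (wall)
  → r_3 = 0.3464
beam 4: φ=0°, α=345°
  d=(0.9659,-0.2588)  start (1,1)  tX=0.7350 tY=1.1591  stride 1/|dx|=1.0353 1/|dy|=3.8637
    cross x-line → (2,1), t=0.7350 (wall)
  → r_4 = 0.7350
beam 5: φ=45°, α=30°
  d=(0.8660,0.5000)  start (1,1)  tX=0.8198 tY=1.4000  stride 1/|dx|=1.1547 1/|dy|=2.0000
    cross x-line → (2,1), t=0.8198 (wall)
  → r_5 = 0.8198
beam 6: φ=90°, α=75°
  d=(0.2588,0.9659)  start (1,1)  tX=2.7432 tY=0.7247  stride 1/|dx|=3.8637 1/|dy|=1.0353
    cross y-line → (1,2), t=0.7247
    cross y-line → (1,3), t=1.7600
    cross x-line → (2,3), t=2.7432
    cross y-line → (2,4), t=2.7952
    cross y-line → (2,5), t=3.8305 (wall)
  → r_6 = 3.8305
beam 7: φ=135°, α=120°
  d=(-0.5000,0.8660)  start (1,1)  tX=0.5800 tY=0.8083  stride 1/|dx|=2.0000 1/|dy|=1.1547
    cross x-line → (0,1), t=0.5800 (wall)
  → r_7 = 0.5800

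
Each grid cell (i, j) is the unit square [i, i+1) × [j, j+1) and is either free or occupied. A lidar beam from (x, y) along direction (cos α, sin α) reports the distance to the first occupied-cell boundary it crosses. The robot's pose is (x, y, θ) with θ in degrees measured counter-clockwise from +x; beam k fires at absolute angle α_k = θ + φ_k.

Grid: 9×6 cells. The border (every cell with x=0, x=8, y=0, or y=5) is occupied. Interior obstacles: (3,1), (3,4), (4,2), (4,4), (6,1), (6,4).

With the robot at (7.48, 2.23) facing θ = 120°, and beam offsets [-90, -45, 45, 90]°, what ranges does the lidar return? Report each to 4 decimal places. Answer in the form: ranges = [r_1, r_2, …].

ranges = [0.6004, 2.0091, 2.5675, 0.5543]

beam 1: φ=-90°, α=30°
  cosα=0.8660 sinα=0.5000 | (7,2) | tMaxX 0.6004 tMaxY 1.5400 | tΔX 1.1547 tΔY 2.0000
    t=0.6004 [x] (8,2) — stop
  → r_1 = 0.6004
beam 2: φ=-45°, α=75°
  cosα=0.2588 sinα=0.9659 | (7,2) | tMaxX 2.0091 tMaxY 0.7972 | tΔX 3.8637 tΔY 1.0353
    t=0.7972 [y] (7,3)
    t=1.8324 [y] (7,4)
    t=2.0091 [x] (8,4) — stop
  → r_2 = 2.0091
beam 3: φ=45°, α=165°
  cosα=-0.9659 sinα=0.2588 | (7,2) | tMaxX 0.4969 tMaxY 2.9751 | tΔX 1.0353 tΔY 3.8637
    t=0.4969 [x] (6,2)
    t=1.5322 [x] (5,2)
    t=2.5675 [x] (4,2) — stop
  → r_3 = 2.5675
beam 4: φ=90°, α=210°
  cosα=-0.8660 sinα=-0.5000 | (7,2) | tMaxX 0.5543 tMaxY 0.4600 | tΔX 1.1547 tΔY 2.0000
    t=0.4600 [y] (7,1)
    t=0.5543 [x] (6,1) — stop
  → r_4 = 0.5543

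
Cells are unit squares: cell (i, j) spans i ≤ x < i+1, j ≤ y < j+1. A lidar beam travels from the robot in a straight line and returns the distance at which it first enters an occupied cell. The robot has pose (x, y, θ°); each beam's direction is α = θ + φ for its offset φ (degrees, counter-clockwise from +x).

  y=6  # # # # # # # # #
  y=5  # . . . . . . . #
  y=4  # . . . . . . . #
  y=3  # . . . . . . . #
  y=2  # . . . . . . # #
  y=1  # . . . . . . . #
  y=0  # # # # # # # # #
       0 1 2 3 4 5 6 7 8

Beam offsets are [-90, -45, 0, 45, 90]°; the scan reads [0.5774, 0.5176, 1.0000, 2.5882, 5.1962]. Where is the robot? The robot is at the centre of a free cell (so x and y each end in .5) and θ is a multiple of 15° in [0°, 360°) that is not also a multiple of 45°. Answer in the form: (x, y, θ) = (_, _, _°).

The pose lattice has 34·16 = 544 candidates. Test each by forward raycasting.
  (6.5, 4.5, 255°): beam 1 = 5.6940 ≠ 0.5774 ✗
  (7.5, 1.5, 15°): beam 1 = 0.5176 ≠ 0.5774 ✗
  (3.5, 4.5, 165°): beam 1 = 1.5529 ≠ 0.5774 ✗
  (2.5, 3.5, 150°): beam 1 = 2.8868 ≠ 0.5774 ✗
  (3.5, 5.5, 255°): beam 1 = 1.9319 ≠ 0.5774 ✗
  …
  (4.5, 1.5, 330°): r_1=0.5774, r_2=0.5176, r_3=1.0000, r_4=2.5882, r_5=5.1962 — all match ✓
Only this pose fits every beam.

(x, y, θ) = (4.5, 1.5, 330°)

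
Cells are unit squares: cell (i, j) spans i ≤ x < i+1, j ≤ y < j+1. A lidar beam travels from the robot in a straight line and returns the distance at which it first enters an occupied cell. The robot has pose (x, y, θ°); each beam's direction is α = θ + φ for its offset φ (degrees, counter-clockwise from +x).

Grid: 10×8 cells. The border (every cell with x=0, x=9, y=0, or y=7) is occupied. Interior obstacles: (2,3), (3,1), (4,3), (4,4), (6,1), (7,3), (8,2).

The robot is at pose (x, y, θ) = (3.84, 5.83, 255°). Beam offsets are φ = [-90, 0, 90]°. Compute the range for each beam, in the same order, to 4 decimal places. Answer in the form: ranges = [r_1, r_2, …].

ranges = [2.9402, 5.0004, 5.3420]

beam 1: φ=-90°, α=165°
  d=(-0.9659,0.2588)  start (3,5)  tX=0.8696 tY=0.6568  stride 1/|dx|=1.0353 1/|dy|=3.8637
    cross y-line → (3,6), t=0.6568
    cross x-line → (2,6), t=0.8696
    cross x-line → (1,6), t=1.9049
    cross x-line → (0,6), t=2.9402 (wall)
  → r_1 = 2.9402
beam 2: φ=0°, α=255°
  d=(-0.2588,-0.9659)  start (3,5)  tX=3.2455 tY=0.8593  stride 1/|dx|=3.8637 1/|dy|=1.0353
    cross y-line → (3,4), t=0.8593
    cross y-line → (3,3), t=1.8946
    cross y-line → (3,2), t=2.9298
    cross x-line → (2,2), t=3.2455
    cross y-line → (2,1), t=3.9651
    cross y-line → (2,0), t=5.0004 (wall)
  → r_2 = 5.0004
beam 3: φ=90°, α=345°
  d=(0.9659,-0.2588)  start (3,5)  tX=0.1656 tY=3.2069  stride 1/|dx|=1.0353 1/|dy|=3.8637
    cross x-line → (4,5), t=0.1656
    cross x-line → (5,5), t=1.2009
    cross x-line → (6,5), t=2.2362
    cross y-line → (6,4), t=3.2069
    cross x-line → (7,4), t=3.2715
    cross x-line → (8,4), t=4.3067
    cross x-line → (9,4), t=5.3420 (wall)
  → r_3 = 5.3420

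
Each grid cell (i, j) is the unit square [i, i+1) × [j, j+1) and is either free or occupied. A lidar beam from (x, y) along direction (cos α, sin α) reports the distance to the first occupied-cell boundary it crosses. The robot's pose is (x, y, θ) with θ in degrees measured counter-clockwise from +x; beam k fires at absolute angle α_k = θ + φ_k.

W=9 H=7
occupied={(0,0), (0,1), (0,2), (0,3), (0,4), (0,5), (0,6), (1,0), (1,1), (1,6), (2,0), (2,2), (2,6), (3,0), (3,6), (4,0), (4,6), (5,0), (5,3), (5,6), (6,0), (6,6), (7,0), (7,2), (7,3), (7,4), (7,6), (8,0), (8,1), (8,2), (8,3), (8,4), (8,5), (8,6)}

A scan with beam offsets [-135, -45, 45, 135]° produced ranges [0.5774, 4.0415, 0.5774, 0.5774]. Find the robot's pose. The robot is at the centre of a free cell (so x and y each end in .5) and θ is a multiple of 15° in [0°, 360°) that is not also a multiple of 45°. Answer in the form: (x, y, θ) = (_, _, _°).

The pose lattice has 29·16 = 464 candidates. Test each by forward raycasting.
  (4.5, 4.5, 165°): beam 1 = 3.0000 ≠ 0.5774 ✗
  (6.5, 2.5, 120°): beam 1 = 0.5176 ≠ 0.5774 ✗
  (5.5, 2.5, 120°): beam 1 = 1.5529 ≠ 0.5774 ✗
  (2.5, 1.5, 120°): beam 1 = 1.9319 ≠ 0.5774 ✗
  …
  (1.5, 2.5, 105°): r_1=0.5774, r_2=4.0415, r_3=0.5774, r_4=0.5774 — all match ✓
Unique over the lattice → pose = (1.5, 2.5, 105°).

(x, y, θ) = (1.5, 2.5, 105°)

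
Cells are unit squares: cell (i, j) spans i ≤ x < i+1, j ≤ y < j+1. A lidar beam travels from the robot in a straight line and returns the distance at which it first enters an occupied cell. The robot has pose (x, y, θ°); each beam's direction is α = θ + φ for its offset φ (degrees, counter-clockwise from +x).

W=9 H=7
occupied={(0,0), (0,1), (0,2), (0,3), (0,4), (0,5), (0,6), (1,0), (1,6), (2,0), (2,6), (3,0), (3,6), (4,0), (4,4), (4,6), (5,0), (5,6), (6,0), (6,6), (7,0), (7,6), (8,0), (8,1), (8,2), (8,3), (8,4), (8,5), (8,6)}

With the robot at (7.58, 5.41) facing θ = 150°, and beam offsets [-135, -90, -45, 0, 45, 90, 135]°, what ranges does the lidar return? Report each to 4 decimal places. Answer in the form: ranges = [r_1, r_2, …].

ranges = [0.4348, 0.6813, 0.6108, 1.1800, 2.6710, 5.0922, 1.6228]

beam 1: φ=-135°, α=15°
  direction (0.9659, 0.2588); cell (7,5); t to first gridline: x 0.4348, y 2.2796 (then +1.0353 / +3.8637)
    (8,5) via x @ 0.4348  # hit
  → r_1 = 0.4348
beam 2: φ=-90°, α=60°
  direction (0.5000, 0.8660); cell (7,5); t to first gridline: x 0.8400, y 0.6813 (then +2.0000 / +1.1547)
    (7,6) via y @ 0.6813  # hit
  → r_2 = 0.6813
beam 3: φ=-45°, α=105°
  direction (-0.2588, 0.9659); cell (7,5); t to first gridline: x 2.2409, y 0.6108 (then +3.8637 / +1.0353)
    (7,6) via y @ 0.6108  # hit
  → r_3 = 0.6108
beam 4: φ=0°, α=150°
  direction (-0.8660, 0.5000); cell (7,5); t to first gridline: x 0.6697, y 1.1800 (then +1.1547 / +2.0000)
    (6,5) via x @ 0.6697
    (6,6) via y @ 1.1800  # hit
  → r_4 = 1.1800
beam 5: φ=45°, α=195°
  direction (-0.9659, -0.2588); cell (7,5); t to first gridline: x 0.6005, y 1.5841 (then +1.0353 / +3.8637)
    (6,5) via x @ 0.6005
    (6,4) via y @ 1.5841
    (5,4) via x @ 1.6357
    (4,4) via x @ 2.6710  # hit
  → r_5 = 2.6710
beam 6: φ=90°, α=240°
  direction (-0.5000, -0.8660); cell (7,5); t to first gridline: x 1.1600, y 0.4734 (then +2.0000 / +1.1547)
    (7,4) via y @ 0.4734
    (6,4) via x @ 1.1600
    (6,3) via y @ 1.6281
    (6,2) via y @ 2.7828
    (5,2) via x @ 3.1600
    (5,1) via y @ 3.9375
    (5,0) via y @ 5.0922  # hit
  → r_6 = 5.0922
beam 7: φ=135°, α=285°
  direction (0.2588, -0.9659); cell (7,5); t to first gridline: x 1.6228, y 0.4245 (then +3.8637 / +1.0353)
    (7,4) via y @ 0.4245
    (7,3) via y @ 1.4597
    (8,3) via x @ 1.6228  # hit
  → r_7 = 1.6228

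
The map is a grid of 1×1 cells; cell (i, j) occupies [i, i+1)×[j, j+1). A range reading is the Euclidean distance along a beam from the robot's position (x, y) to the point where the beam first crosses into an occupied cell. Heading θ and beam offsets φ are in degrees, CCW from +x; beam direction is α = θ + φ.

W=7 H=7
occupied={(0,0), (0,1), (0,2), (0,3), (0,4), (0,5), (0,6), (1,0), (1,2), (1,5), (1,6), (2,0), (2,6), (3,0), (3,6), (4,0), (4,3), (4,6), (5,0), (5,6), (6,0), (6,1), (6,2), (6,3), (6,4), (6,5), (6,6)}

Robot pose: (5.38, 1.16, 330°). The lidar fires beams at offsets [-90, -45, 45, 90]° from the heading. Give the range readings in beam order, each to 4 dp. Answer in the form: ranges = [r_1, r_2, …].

beam 1: φ=-90°, α=240°
  direction (-0.5000, -0.8660); cell (5,1); t to first gridline: x 0.7600, y 0.1848 (then +2.0000 / +1.1547)
    (5,0) via y @ 0.1848  # hit
  → r_1 = 0.1848
beam 2: φ=-45°, α=285°
  direction (0.2588, -0.9659); cell (5,1); t to first gridline: x 2.3955, y 0.1656 (then +3.8637 / +1.0353)
    (5,0) via y @ 0.1656  # hit
  → r_2 = 0.1656
beam 3: φ=45°, α=15°
  direction (0.9659, 0.2588); cell (5,1); t to first gridline: x 0.6419, y 3.2455 (then +1.0353 / +3.8637)
    (6,1) via x @ 0.6419  # hit
  → r_3 = 0.6419
beam 4: φ=90°, α=60°
  direction (0.5000, 0.8660); cell (5,1); t to first gridline: x 1.2400, y 0.9699 (then +2.0000 / +1.1547)
    (5,2) via y @ 0.9699
    (6,2) via x @ 1.2400  # hit
  → r_4 = 1.2400

ranges = [0.1848, 0.1656, 0.6419, 1.2400]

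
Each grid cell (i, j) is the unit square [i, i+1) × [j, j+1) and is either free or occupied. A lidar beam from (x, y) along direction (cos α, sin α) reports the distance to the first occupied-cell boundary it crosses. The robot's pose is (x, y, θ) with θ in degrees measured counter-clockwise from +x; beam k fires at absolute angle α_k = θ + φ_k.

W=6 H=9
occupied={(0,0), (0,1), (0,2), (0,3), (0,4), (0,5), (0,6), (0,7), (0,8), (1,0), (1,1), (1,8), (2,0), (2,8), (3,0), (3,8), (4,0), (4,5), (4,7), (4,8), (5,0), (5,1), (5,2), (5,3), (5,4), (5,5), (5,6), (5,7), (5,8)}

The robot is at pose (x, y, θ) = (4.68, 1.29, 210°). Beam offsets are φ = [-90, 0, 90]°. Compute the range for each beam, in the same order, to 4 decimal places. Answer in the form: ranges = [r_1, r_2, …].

ranges = [7.3600, 0.5800, 0.3349]

beam 1: φ=-90°, α=120°
  direction (-0.5000, 0.8660); cell (4,1); t to first gridline: x 1.3600, y 0.8198 (then +2.0000 / +1.1547)
    (4,2) via y @ 0.8198
    (3,2) via x @ 1.3600
    (3,3) via y @ 1.9745
    (3,4) via y @ 3.1292
    (2,4) via x @ 3.3600
    (2,5) via y @ 4.2839
    (1,5) via x @ 5.3600
    (1,6) via y @ 5.4386
    (1,7) via y @ 6.5933
    (0,7) via x @ 7.3600  # hit
  → r_1 = 7.3600
beam 2: φ=0°, α=210°
  direction (-0.8660, -0.5000); cell (4,1); t to first gridline: x 0.7852, y 0.5800 (then +1.1547 / +2.0000)
    (4,0) via y @ 0.5800  # hit
  → r_2 = 0.5800
beam 3: φ=90°, α=300°
  direction (0.5000, -0.8660); cell (4,1); t to first gridline: x 0.6400, y 0.3349 (then +2.0000 / +1.1547)
    (4,0) via y @ 0.3349  # hit
  → r_3 = 0.3349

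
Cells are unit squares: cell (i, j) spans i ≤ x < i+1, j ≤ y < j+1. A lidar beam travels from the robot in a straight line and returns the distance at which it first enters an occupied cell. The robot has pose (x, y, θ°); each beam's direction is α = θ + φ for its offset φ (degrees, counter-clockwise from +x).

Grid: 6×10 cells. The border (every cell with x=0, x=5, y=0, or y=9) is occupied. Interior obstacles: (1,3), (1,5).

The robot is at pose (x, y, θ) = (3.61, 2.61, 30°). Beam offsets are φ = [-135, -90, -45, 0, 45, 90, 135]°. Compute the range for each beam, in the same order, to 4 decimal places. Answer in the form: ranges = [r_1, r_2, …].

ranges = [1.6668, 1.8591, 1.4390, 1.6050, 5.3705, 3.2200, 1.6668]

beam 1: φ=-135°, α=255°
  cosα=-0.2588 sinα=-0.9659 | (3,2) | tMaxX 2.3569 tMaxY 0.6315 | tΔX 3.8637 tΔY 1.0353
    t=0.6315 [y] (3,1)
    t=1.6668 [y] (3,0) — stop
  → r_1 = 1.6668
beam 2: φ=-90°, α=300°
  cosα=0.5000 sinα=-0.8660 | (3,2) | tMaxX 0.7800 tMaxY 0.7044 | tΔX 2.0000 tΔY 1.1547
    t=0.7044 [y] (3,1)
    t=0.7800 [x] (4,1)
    t=1.8591 [y] (4,0) — stop
  → r_2 = 1.8591
beam 3: φ=-45°, α=345°
  cosα=0.9659 sinα=-0.2588 | (3,2) | tMaxX 0.4038 tMaxY 2.3569 | tΔX 1.0353 tΔY 3.8637
    t=0.4038 [x] (4,2)
    t=1.4390 [x] (5,2) — stop
  → r_3 = 1.4390
beam 4: φ=0°, α=30°
  cosα=0.8660 sinα=0.5000 | (3,2) | tMaxX 0.4503 tMaxY 0.7800 | tΔX 1.1547 tΔY 2.0000
    t=0.4503 [x] (4,2)
    t=0.7800 [y] (4,3)
    t=1.6050 [x] (5,3) — stop
  → r_4 = 1.6050
beam 5: φ=45°, α=75°
  cosα=0.2588 sinα=0.9659 | (3,2) | tMaxX 1.5068 tMaxY 0.4038 | tΔX 3.8637 tΔY 1.0353
    t=0.4038 [y] (3,3)
    t=1.4390 [y] (3,4)
    t=1.5068 [x] (4,4)
    t=2.4743 [y] (4,5)
    t=3.5096 [y] (4,6)
    t=4.5449 [y] (4,7)
    t=5.3705 [x] (5,7) — stop
  → r_5 = 5.3705
beam 6: φ=90°, α=120°
  cosα=-0.5000 sinα=0.8660 | (3,2) | tMaxX 1.2200 tMaxY 0.4503 | tΔX 2.0000 tΔY 1.1547
    t=0.4503 [y] (3,3)
    t=1.2200 [x] (2,3)
    t=1.6050 [y] (2,4)
    t=2.7597 [y] (2,5)
    t=3.2200 [x] (1,5) — stop
  → r_6 = 3.2200
beam 7: φ=135°, α=165°
  cosα=-0.9659 sinα=0.2588 | (3,2) | tMaxX 0.6315 tMaxY 1.5068 | tΔX 1.0353 tΔY 3.8637
    t=0.6315 [x] (2,2)
    t=1.5068 [y] (2,3)
    t=1.6668 [x] (1,3) — stop
  → r_7 = 1.6668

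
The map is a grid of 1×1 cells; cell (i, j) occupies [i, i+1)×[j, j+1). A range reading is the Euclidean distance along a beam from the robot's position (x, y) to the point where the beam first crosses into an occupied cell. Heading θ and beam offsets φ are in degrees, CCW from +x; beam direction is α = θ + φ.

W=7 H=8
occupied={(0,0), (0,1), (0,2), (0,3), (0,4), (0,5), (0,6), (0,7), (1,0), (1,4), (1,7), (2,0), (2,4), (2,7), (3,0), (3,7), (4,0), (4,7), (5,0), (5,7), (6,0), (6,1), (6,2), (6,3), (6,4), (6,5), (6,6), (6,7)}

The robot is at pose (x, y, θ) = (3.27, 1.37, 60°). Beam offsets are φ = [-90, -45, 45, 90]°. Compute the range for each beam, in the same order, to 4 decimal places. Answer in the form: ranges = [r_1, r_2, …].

beam 1: φ=-90°, α=330°
  cosα=0.8660 sinα=-0.5000 | (3,1) | tMaxX 0.8429 tMaxY 0.7400 | tΔX 1.1547 tΔY 2.0000
    t=0.7400 [y] (3,0) — stop
  → r_1 = 0.7400
beam 2: φ=-45°, α=15°
  cosα=0.9659 sinα=0.2588 | (3,1) | tMaxX 0.7558 tMaxY 2.4341 | tΔX 1.0353 tΔY 3.8637
    t=0.7558 [x] (4,1)
    t=1.7910 [x] (5,1)
    t=2.4341 [y] (5,2)
    t=2.8263 [x] (6,2) — stop
  → r_2 = 2.8263
beam 3: φ=45°, α=105°
  cosα=-0.2588 sinα=0.9659 | (3,1) | tMaxX 1.0432 tMaxY 0.6522 | tΔX 3.8637 tΔY 1.0353
    t=0.6522 [y] (3,2)
    t=1.0432 [x] (2,2)
    t=1.6875 [y] (2,3)
    t=2.7228 [y] (2,4) — stop
  → r_3 = 2.7228
beam 4: φ=90°, α=150°
  cosα=-0.8660 sinα=0.5000 | (3,1) | tMaxX 0.3118 tMaxY 1.2600 | tΔX 1.1547 tΔY 2.0000
    t=0.3118 [x] (2,1)
    t=1.2600 [y] (2,2)
    t=1.4665 [x] (1,2)
    t=2.6212 [x] (0,2) — stop
  → r_4 = 2.6212

ranges = [0.7400, 2.8263, 2.7228, 2.6212]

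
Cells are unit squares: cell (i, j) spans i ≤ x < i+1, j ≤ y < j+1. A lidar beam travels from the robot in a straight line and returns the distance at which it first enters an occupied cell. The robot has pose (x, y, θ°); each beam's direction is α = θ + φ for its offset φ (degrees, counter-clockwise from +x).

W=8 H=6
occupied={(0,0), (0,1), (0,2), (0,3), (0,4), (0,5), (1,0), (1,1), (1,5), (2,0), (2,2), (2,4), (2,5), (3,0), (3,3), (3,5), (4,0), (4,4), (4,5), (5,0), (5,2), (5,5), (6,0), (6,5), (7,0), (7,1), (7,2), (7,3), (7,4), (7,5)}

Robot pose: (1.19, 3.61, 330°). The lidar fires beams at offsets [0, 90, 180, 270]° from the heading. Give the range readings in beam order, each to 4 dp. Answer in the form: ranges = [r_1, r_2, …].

beam 1: φ=0°, α=330°
  dir = (cos 330°, sin 330°) = (0.8660, -0.5000); from cell (1,3)
  next x-line at t=0.9353, next y-line at t=1.2200; Δt_x=1.1547, Δt_y=2.0000
    x: enter (2,3) at t=0.9353
    y: enter (2,2) at t=1.2200 ← occupied
  → r_1 = 1.2200
beam 2: φ=90°, α=60°
  dir = (cos 60°, sin 60°) = (0.5000, 0.8660); from cell (1,3)
  next x-line at t=1.6200, next y-line at t=0.4503; Δt_x=2.0000, Δt_y=1.1547
    y: enter (1,4) at t=0.4503
    y: enter (1,5) at t=1.6050 ← occupied
  → r_2 = 1.6050
beam 3: φ=180°, α=150°
  dir = (cos 150°, sin 150°) = (-0.8660, 0.5000); from cell (1,3)
  next x-line at t=0.2194, next y-line at t=0.7800; Δt_x=1.1547, Δt_y=2.0000
    x: enter (0,3) at t=0.2194 ← occupied
  → r_3 = 0.2194
beam 4: φ=270°, α=240°
  dir = (cos 240°, sin 240°) = (-0.5000, -0.8660); from cell (1,3)
  next x-line at t=0.3800, next y-line at t=0.7044; Δt_x=2.0000, Δt_y=1.1547
    x: enter (0,3) at t=0.3800 ← occupied
  → r_4 = 0.3800

ranges = [1.2200, 1.6050, 0.2194, 0.3800]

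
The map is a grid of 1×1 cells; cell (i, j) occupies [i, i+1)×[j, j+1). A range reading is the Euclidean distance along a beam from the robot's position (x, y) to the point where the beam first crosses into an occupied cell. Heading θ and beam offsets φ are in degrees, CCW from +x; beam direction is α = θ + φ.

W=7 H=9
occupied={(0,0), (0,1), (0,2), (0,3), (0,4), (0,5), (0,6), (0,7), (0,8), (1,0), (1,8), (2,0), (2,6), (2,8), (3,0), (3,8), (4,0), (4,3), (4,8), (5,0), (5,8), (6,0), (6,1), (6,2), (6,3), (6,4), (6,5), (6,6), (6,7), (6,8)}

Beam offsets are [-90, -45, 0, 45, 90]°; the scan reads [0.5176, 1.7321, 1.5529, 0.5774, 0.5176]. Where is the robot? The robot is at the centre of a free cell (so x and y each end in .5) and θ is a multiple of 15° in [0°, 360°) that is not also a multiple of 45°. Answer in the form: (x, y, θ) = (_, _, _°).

Enumerate (i+0.5, j+0.5, θ) over the 33 free cells and 16 admissible headings. For each, cast all 5 beams and compare to the given ranges.
  (5.5, 5.5, 255°): beam 1 = 2.5882 ≠ 0.5176 ✗
  (4.5, 2.5, 30°): beam 1 = 1.7321 ≠ 0.5176 ✗
  (5.5, 3.5, 60°): beam 1 = 0.5774 ≠ 0.5176 ✗
  …
  (1.5, 6.5, 105°): r_1=0.5176, r_2=1.7321, r_3=1.5529, r_4=0.5774, r_5=0.5176 — all match ✓
No second candidate reproduces the full scan.

(x, y, θ) = (1.5, 6.5, 105°)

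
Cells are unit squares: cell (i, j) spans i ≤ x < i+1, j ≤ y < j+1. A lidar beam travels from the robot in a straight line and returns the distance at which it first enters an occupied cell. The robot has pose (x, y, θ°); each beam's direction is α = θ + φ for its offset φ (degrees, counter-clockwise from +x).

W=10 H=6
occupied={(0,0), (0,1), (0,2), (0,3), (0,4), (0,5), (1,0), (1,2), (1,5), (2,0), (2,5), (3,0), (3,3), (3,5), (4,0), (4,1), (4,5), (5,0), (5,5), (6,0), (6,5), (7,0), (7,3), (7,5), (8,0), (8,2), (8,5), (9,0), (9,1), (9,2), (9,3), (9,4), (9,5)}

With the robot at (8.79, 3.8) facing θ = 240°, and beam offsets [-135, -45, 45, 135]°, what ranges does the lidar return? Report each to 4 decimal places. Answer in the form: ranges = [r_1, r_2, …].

ranges = [1.2423, 0.8179, 0.8114, 0.2174]

beam 1: φ=-135°, α=105°
  dir = (cos 105°, sin 105°) = (-0.2588, 0.9659); from cell (8,3)
  next x-line at t=3.0523, next y-line at t=0.2071; Δt_x=3.8637, Δt_y=1.0353
    y: enter (8,4) at t=0.2071
    y: enter (8,5) at t=1.2423 ← occupied
  → r_1 = 1.2423
beam 2: φ=-45°, α=195°
  dir = (cos 195°, sin 195°) = (-0.9659, -0.2588); from cell (8,3)
  next x-line at t=0.8179, next y-line at t=3.0910; Δt_x=1.0353, Δt_y=3.8637
    x: enter (7,3) at t=0.8179 ← occupied
  → r_2 = 0.8179
beam 3: φ=45°, α=285°
  dir = (cos 285°, sin 285°) = (0.2588, -0.9659); from cell (8,3)
  next x-line at t=0.8114, next y-line at t=0.8282; Δt_x=3.8637, Δt_y=1.0353
    x: enter (9,3) at t=0.8114 ← occupied
  → r_3 = 0.8114
beam 4: φ=135°, α=15°
  dir = (cos 15°, sin 15°) = (0.9659, 0.2588); from cell (8,3)
  next x-line at t=0.2174, next y-line at t=0.7727; Δt_x=1.0353, Δt_y=3.8637
    x: enter (9,3) at t=0.2174 ← occupied
  → r_4 = 0.2174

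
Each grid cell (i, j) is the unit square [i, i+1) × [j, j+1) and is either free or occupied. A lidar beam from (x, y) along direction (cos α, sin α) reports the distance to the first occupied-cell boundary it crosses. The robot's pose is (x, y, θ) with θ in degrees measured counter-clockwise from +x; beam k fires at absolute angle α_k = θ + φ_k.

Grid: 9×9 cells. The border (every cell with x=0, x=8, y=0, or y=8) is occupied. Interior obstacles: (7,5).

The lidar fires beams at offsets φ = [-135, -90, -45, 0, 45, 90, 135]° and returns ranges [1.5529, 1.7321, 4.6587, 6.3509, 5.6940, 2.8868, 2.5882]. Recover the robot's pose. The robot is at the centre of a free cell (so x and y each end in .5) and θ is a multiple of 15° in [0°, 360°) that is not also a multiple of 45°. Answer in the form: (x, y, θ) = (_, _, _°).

(x, y, θ) = (6.5, 3.5, 150°)

The pose lattice has 48·16 = 768 candidates. Test each by forward raycasting.
  (6.5, 2.5, 30°): beam 3 = 1.5529 ≠ 4.6587 ✗
  (3.5, 1.5, 330°): beam 1 = 1.9319 ≠ 1.5529 ✗
  (5.5, 5.5, 345°): beam 1 = 5.1962 ≠ 1.5529 ✗
  …
  (6.5, 3.5, 150°): r_1=1.5529, r_2=1.7321, r_3=4.6587, r_4=6.3509, r_5=5.6940, r_6=2.8868, r_7=2.5882 — all match ✓
Unique over the lattice → pose = (6.5, 3.5, 150°).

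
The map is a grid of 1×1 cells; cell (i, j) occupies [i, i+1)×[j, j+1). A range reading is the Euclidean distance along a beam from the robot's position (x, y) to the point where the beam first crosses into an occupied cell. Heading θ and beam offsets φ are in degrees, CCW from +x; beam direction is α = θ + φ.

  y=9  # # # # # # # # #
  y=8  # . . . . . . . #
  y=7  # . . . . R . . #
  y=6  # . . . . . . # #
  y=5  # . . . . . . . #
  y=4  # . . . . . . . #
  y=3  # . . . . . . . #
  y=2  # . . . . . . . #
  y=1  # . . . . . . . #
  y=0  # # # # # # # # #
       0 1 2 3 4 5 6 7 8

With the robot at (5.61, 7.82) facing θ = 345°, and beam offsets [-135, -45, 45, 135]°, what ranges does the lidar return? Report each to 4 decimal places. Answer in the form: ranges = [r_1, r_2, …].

beam 1: φ=-135°, α=210°
  d=(-0.8660,-0.5000)  start (5,7)  tX=0.7044 tY=1.6400  stride 1/|dx|=1.1547 1/|dy|=2.0000
    cross x-line → (4,7), t=0.7044
    cross y-line → (4,6), t=1.6400
    cross x-line → (3,6), t=1.8591
    cross x-line → (2,6), t=3.0138
    cross y-line → (2,5), t=3.6400
    cross x-line → (1,5), t=4.1685
    cross x-line → (0,5), t=5.3232 (wall)
  → r_1 = 5.3232
beam 2: φ=-45°, α=300°
  d=(0.5000,-0.8660)  start (5,7)  tX=0.7800 tY=0.9469  stride 1/|dx|=2.0000 1/|dy|=1.1547
    cross x-line → (6,7), t=0.7800
    cross y-line → (6,6), t=0.9469
    cross y-line → (6,5), t=2.1016
    cross x-line → (7,5), t=2.7800
    cross y-line → (7,4), t=3.2563
    cross y-line → (7,3), t=4.4110
    cross x-line → (8,3), t=4.7800 (wall)
  → r_2 = 4.7800
beam 3: φ=45°, α=30°
  d=(0.8660,0.5000)  start (5,7)  tX=0.4503 tY=0.3600  stride 1/|dx|=1.1547 1/|dy|=2.0000
    cross y-line → (5,8), t=0.3600
    cross x-line → (6,8), t=0.4503
    cross x-line → (7,8), t=1.6050
    cross y-line → (7,9), t=2.3600 (wall)
  → r_3 = 2.3600
beam 4: φ=135°, α=120°
  d=(-0.5000,0.8660)  start (5,7)  tX=1.2200 tY=0.2078  stride 1/|dx|=2.0000 1/|dy|=1.1547
    cross y-line → (5,8), t=0.2078
    cross x-line → (4,8), t=1.2200
    cross y-line → (4,9), t=1.3625 (wall)
  → r_4 = 1.3625

ranges = [5.3232, 4.7800, 2.3600, 1.3625]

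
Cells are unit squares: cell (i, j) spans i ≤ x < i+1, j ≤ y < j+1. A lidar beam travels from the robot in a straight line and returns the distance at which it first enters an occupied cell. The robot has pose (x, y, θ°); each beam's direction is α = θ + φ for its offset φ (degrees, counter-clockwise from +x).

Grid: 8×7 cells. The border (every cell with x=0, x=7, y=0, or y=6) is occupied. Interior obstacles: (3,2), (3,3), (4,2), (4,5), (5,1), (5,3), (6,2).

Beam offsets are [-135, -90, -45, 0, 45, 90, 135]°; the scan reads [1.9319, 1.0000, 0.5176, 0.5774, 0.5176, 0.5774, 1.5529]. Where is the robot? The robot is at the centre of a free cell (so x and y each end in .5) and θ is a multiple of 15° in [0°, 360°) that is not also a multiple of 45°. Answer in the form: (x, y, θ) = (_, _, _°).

The pose lattice has 23·16 = 368 candidates. Test each by forward raycasting.
  (6.5, 1.5, 210°): beam 1 = 0.5176 ≠ 1.9319 ✗
  (2.5, 3.5, 300°): beam 1 = 1.5529 ≠ 1.9319 ✗
  (3.5, 5.5, 60°): beam 1 = 1.5529 ≠ 1.9319 ✗
  …
  (6.5, 5.5, 30°): r_1=1.9319, r_2=1.0000, r_3=0.5176, r_4=0.5774, r_5=0.5176, r_6=0.5774, r_7=1.5529 — all match ✓
Unique over the lattice → pose = (6.5, 5.5, 30°).

(x, y, θ) = (6.5, 5.5, 30°)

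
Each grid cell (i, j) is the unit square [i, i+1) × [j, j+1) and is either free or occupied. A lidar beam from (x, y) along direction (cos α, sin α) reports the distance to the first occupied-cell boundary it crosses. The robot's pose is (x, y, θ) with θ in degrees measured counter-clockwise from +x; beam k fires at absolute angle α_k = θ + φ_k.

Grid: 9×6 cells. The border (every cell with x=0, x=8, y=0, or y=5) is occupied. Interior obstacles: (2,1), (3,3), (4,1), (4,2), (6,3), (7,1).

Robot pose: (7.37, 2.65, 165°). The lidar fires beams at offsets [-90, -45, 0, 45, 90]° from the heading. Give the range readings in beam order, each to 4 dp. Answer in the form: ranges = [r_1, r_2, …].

ranges = [2.4329, 0.7400, 1.3523, 2.7366, 0.6729]

beam 1: φ=-90°, α=75°
  cosα=0.2588 sinα=0.9659 | (7,2) | tMaxX 2.4341 tMaxY 0.3623 | tΔX 3.8637 tΔY 1.0353
    t=0.3623 [y] (7,3)
    t=1.3976 [y] (7,4)
    t=2.4329 [y] (7,5) — stop
  → r_1 = 2.4329
beam 2: φ=-45°, α=120°
  cosα=-0.5000 sinα=0.8660 | (7,2) | tMaxX 0.7400 tMaxY 0.4041 | tΔX 2.0000 tΔY 1.1547
    t=0.4041 [y] (7,3)
    t=0.7400 [x] (6,3) — stop
  → r_2 = 0.7400
beam 3: φ=0°, α=165°
  cosα=-0.9659 sinα=0.2588 | (7,2) | tMaxX 0.3831 tMaxY 1.3523 | tΔX 1.0353 tΔY 3.8637
    t=0.3831 [x] (6,2)
    t=1.3523 [y] (6,3) — stop
  → r_3 = 1.3523
beam 4: φ=45°, α=210°
  cosα=-0.8660 sinα=-0.5000 | (7,2) | tMaxX 0.4272 tMaxY 1.3000 | tΔX 1.1547 tΔY 2.0000
    t=0.4272 [x] (6,2)
    t=1.3000 [y] (6,1)
    t=1.5819 [x] (5,1)
    t=2.7366 [x] (4,1) — stop
  → r_4 = 2.7366
beam 5: φ=90°, α=255°
  cosα=-0.2588 sinα=-0.9659 | (7,2) | tMaxX 1.4296 tMaxY 0.6729 | tΔX 3.8637 tΔY 1.0353
    t=0.6729 [y] (7,1) — stop
  → r_5 = 0.6729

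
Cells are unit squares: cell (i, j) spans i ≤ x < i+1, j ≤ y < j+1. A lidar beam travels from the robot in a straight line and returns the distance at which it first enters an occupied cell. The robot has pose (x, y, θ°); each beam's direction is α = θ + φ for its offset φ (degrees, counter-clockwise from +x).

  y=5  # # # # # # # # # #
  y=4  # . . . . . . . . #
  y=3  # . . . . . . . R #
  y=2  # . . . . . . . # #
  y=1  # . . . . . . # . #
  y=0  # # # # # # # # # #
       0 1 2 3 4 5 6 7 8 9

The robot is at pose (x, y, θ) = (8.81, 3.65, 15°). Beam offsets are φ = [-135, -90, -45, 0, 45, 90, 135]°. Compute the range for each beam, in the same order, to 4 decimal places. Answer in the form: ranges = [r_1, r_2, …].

beam 1: φ=-135°, α=240°
  direction (-0.5000, -0.8660); cell (8,3); t to first gridline: x 1.6200, y 0.7506 (then +2.0000 / +1.1547)
    (8,2) via y @ 0.7506  # hit
  → r_1 = 0.7506
beam 2: φ=-90°, α=285°
  direction (0.2588, -0.9659); cell (8,3); t to first gridline: x 0.7341, y 0.6729 (then +3.8637 / +1.0353)
    (8,2) via y @ 0.6729  # hit
  → r_2 = 0.6729
beam 3: φ=-45°, α=330°
  direction (0.8660, -0.5000); cell (8,3); t to first gridline: x 0.2194, y 1.3000 (then +1.1547 / +2.0000)
    (9,3) via x @ 0.2194  # hit
  → r_3 = 0.2194
beam 4: φ=0°, α=15°
  direction (0.9659, 0.2588); cell (8,3); t to first gridline: x 0.1967, y 1.3523 (then +1.0353 / +3.8637)
    (9,3) via x @ 0.1967  # hit
  → r_4 = 0.1967
beam 5: φ=45°, α=60°
  direction (0.5000, 0.8660); cell (8,3); t to first gridline: x 0.3800, y 0.4041 (then +2.0000 / +1.1547)
    (9,3) via x @ 0.3800  # hit
  → r_5 = 0.3800
beam 6: φ=90°, α=105°
  direction (-0.2588, 0.9659); cell (8,3); t to first gridline: x 3.1296, y 0.3623 (then +3.8637 / +1.0353)
    (8,4) via y @ 0.3623
    (8,5) via y @ 1.3976  # hit
  → r_6 = 1.3976
beam 7: φ=135°, α=150°
  direction (-0.8660, 0.5000); cell (8,3); t to first gridline: x 0.9353, y 0.7000 (then +1.1547 / +2.0000)
    (8,4) via y @ 0.7000
    (7,4) via x @ 0.9353
    (6,4) via x @ 2.0900
    (6,5) via y @ 2.7000  # hit
  → r_7 = 2.7000

ranges = [0.7506, 0.6729, 0.2194, 0.1967, 0.3800, 1.3976, 2.7000]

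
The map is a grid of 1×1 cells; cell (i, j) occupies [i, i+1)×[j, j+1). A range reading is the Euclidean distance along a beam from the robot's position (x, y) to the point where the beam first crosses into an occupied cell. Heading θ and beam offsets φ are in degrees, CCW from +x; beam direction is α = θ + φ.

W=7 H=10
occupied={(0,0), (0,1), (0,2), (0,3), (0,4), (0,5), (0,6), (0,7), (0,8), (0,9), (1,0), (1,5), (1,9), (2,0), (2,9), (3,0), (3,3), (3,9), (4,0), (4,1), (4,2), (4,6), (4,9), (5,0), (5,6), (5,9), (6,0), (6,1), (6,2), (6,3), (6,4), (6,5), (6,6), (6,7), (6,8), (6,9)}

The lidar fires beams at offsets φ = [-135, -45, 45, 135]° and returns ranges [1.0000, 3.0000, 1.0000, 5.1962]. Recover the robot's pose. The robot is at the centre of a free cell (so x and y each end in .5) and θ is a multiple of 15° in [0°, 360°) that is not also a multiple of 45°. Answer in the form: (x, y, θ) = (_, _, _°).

(x, y, θ) = (2.5, 4.5, 285°)

The pose lattice has 34·16 = 544 candidates. Test each by forward raycasting.
  (2.5, 4.5, 75°): beam 4 = 1.7321 ≠ 5.1962 ✗
  (5.5, 3.5, 150°): beam 1 = 0.5176 ≠ 1.0000 ✗
  (2.5, 2.5, 240°): beam 1 = 2.5882 ≠ 1.0000 ✗
  (3.5, 7.5, 330°): beam 1 = 2.5882 ≠ 1.0000 ✗
  (1.5, 8.5, 120°): beam 1 = 4.6587 ≠ 1.0000 ✗
  …
  (2.5, 4.5, 285°): r_1=1.0000, r_2=3.0000, r_3=1.0000, r_4=5.1962 — all match ✓
Unique over the lattice → pose = (2.5, 4.5, 285°).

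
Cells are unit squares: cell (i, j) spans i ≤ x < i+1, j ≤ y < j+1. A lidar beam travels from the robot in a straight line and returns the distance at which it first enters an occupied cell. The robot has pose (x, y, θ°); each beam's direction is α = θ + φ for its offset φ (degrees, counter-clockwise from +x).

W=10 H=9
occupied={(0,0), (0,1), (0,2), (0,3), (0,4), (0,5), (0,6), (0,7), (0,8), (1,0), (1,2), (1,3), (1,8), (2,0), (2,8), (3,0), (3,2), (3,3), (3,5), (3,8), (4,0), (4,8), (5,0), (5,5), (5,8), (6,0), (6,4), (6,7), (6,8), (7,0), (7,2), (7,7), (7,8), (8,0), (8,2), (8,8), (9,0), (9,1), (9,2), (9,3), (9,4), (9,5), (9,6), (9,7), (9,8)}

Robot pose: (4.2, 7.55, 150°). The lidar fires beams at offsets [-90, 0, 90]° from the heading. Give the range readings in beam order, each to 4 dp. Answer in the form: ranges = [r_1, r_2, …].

ranges = [0.5196, 0.9000, 1.7898]

beam 1: φ=-90°, α=60°
  dir = (cos 60°, sin 60°) = (0.5000, 0.8660); from cell (4,7)
  next x-line at t=1.6000, next y-line at t=0.5196; Δt_x=2.0000, Δt_y=1.1547
    y: enter (4,8) at t=0.5196 ← occupied
  → r_1 = 0.5196
beam 2: φ=0°, α=150°
  dir = (cos 150°, sin 150°) = (-0.8660, 0.5000); from cell (4,7)
  next x-line at t=0.2309, next y-line at t=0.9000; Δt_x=1.1547, Δt_y=2.0000
    x: enter (3,7) at t=0.2309
    y: enter (3,8) at t=0.9000 ← occupied
  → r_2 = 0.9000
beam 3: φ=90°, α=240°
  dir = (cos 240°, sin 240°) = (-0.5000, -0.8660); from cell (4,7)
  next x-line at t=0.4000, next y-line at t=0.6351; Δt_x=2.0000, Δt_y=1.1547
    x: enter (3,7) at t=0.4000
    y: enter (3,6) at t=0.6351
    y: enter (3,5) at t=1.7898 ← occupied
  → r_3 = 1.7898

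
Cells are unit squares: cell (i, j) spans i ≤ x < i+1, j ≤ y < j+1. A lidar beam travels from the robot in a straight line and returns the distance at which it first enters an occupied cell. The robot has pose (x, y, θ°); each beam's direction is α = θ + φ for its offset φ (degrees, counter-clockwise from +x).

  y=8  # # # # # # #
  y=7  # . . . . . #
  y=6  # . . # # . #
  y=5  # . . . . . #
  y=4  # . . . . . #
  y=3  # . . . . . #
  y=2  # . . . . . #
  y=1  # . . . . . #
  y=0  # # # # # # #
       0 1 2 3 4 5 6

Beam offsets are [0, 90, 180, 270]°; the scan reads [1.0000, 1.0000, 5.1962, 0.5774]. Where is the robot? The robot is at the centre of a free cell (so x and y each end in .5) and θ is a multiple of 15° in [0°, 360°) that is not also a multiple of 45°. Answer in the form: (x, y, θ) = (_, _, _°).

(x, y, θ) = (5.5, 5.5, 60°)

Enumerate (i+0.5, j+0.5, θ) over the 33 free cells and 16 admissible headings. For each, cast all 4 beams and compare to the given ranges.
  (3.5, 2.5, 330°): beam 1 = 2.8868 ≠ 1.0000 ✗
  (5.5, 7.5, 300°): beam 2 = 0.5774 ≠ 1.0000 ✗
  (4.5, 2.5, 330°): beam 1 = 1.7321 ≠ 1.0000 ✗
  …
  (5.5, 5.5, 60°): r_1=1.0000, r_2=1.0000, r_3=5.1962, r_4=0.5774 — all match ✓
Only this pose fits every beam.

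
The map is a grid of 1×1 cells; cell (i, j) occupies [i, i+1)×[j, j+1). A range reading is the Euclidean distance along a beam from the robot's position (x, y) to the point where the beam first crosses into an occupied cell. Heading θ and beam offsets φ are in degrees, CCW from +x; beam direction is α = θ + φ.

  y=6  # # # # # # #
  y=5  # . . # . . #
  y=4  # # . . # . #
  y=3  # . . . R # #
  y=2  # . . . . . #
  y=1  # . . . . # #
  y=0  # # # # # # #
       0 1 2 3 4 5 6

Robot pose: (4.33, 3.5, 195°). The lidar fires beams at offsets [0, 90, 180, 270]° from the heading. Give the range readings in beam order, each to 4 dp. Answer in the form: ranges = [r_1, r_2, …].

beam 1: φ=0°, α=195°
  dir = (cos 195°, sin 195°) = (-0.9659, -0.2588); from cell (4,3)
  next x-line at t=0.3416, next y-line at t=1.9319; Δt_x=1.0353, Δt_y=3.8637
    x: enter (3,3) at t=0.3416
    x: enter (2,3) at t=1.3769
    y: enter (2,2) at t=1.9319
    x: enter (1,2) at t=2.4122
    x: enter (0,2) at t=3.4475 ← occupied
  → r_1 = 3.4475
beam 2: φ=90°, α=285°
  dir = (cos 285°, sin 285°) = (0.2588, -0.9659); from cell (4,3)
  next x-line at t=2.5887, next y-line at t=0.5176; Δt_x=3.8637, Δt_y=1.0353
    y: enter (4,2) at t=0.5176
    y: enter (4,1) at t=1.5529
    y: enter (4,0) at t=2.5882 ← occupied
  → r_2 = 2.5882
beam 3: φ=180°, α=15°
  dir = (cos 15°, sin 15°) = (0.9659, 0.2588); from cell (4,3)
  next x-line at t=0.6936, next y-line at t=1.9319; Δt_x=1.0353, Δt_y=3.8637
    x: enter (5,3) at t=0.6936 ← occupied
  → r_3 = 0.6936
beam 4: φ=270°, α=105°
  dir = (cos 105°, sin 105°) = (-0.2588, 0.9659); from cell (4,3)
  next x-line at t=1.2750, next y-line at t=0.5176; Δt_x=3.8637, Δt_y=1.0353
    y: enter (4,4) at t=0.5176 ← occupied
  → r_4 = 0.5176

ranges = [3.4475, 2.5882, 0.6936, 0.5176]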